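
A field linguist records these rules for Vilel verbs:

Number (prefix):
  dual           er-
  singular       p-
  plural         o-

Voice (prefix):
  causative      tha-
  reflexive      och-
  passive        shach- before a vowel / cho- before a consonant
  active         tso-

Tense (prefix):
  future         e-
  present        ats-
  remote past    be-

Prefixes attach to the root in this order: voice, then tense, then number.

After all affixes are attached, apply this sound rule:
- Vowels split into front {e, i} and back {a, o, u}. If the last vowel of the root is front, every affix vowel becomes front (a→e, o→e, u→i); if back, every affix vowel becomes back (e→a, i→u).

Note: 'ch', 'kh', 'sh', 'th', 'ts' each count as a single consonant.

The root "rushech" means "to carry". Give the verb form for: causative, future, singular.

Attach voice causative tha- → tharushech.
Attach tense future e- → etharushech.
Attach number singular p- → petharushech.
Apply vowel harmony: petharushech → petherushech.

petherushech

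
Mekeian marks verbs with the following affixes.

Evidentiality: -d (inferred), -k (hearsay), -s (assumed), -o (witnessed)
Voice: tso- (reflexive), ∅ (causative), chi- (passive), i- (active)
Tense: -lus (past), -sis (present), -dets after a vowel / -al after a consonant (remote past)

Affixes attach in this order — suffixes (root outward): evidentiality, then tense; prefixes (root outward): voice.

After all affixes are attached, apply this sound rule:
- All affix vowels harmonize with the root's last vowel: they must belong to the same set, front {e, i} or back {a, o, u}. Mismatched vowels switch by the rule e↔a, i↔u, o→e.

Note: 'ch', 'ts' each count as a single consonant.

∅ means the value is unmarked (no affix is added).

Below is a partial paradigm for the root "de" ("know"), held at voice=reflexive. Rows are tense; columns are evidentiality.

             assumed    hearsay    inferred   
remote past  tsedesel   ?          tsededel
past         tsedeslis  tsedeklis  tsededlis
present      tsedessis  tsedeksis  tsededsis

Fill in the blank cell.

tsedekel

Attach evidentiality hearsay -k → dek.
Attach voice reflexive tso- → tsodek.
Attach tense remote past -al (after consonant 'k') → tsodekal.
Apply vowel harmony: tsodekal → tsedekel.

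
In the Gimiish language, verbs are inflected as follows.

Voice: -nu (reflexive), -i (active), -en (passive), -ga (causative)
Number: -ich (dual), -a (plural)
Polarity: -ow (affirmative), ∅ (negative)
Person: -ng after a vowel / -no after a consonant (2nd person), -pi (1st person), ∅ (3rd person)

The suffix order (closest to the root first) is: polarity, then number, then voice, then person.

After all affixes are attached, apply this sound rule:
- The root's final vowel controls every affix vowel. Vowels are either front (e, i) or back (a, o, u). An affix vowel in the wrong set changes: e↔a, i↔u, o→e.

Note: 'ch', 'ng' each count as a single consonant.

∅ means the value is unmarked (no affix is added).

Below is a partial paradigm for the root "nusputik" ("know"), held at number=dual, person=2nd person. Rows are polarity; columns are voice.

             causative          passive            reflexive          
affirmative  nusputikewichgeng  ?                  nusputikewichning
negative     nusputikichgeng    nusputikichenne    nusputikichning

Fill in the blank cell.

Attach polarity affirmative -ow → nusputikow.
Attach number dual -ich → nusputikowich.
Attach voice passive -en → nusputikowichen.
Attach person 2nd person -no (after consonant 'n') → nusputikowichenno.
Apply vowel harmony: nusputikowichenno → nusputikewichenne.

nusputikewichenne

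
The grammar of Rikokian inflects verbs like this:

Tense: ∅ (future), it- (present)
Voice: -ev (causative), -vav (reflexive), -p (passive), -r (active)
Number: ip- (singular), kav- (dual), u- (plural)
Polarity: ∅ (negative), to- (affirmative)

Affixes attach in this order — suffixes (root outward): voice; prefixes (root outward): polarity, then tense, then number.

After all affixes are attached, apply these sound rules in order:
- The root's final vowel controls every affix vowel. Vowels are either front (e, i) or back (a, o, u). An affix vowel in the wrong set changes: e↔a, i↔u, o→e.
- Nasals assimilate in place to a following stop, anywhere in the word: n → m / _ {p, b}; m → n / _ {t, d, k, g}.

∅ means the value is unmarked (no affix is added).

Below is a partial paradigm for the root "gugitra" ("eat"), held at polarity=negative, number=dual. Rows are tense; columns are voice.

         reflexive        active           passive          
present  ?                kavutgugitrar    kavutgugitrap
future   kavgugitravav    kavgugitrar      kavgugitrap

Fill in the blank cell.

kavutgugitravav

polarity = negative: zero marking, form stays gugitra.
Attach tense present it- → itgugitra.
Attach number dual kav- → kavitgugitra.
Attach voice reflexive -vav → kavitgugitravav.
Apply vowel harmony: kavitgugitravav → kavutgugitravav.
Nasal assimilation: no change.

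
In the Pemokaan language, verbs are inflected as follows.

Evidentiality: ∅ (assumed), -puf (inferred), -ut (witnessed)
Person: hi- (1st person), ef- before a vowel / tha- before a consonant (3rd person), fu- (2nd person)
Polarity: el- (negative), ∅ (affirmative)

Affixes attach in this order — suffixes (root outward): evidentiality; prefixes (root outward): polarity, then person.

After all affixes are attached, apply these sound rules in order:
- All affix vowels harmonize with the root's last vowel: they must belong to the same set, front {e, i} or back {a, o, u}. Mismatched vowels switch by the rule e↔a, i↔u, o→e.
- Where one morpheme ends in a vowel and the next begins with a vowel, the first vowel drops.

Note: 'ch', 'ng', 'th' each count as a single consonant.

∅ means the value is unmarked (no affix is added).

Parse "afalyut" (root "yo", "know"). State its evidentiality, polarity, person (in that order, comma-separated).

Segment: ef-el-yo-ut.
evidentiality: -ut → witnessed.
polarity: el- → negative.
person: ef/tha- → 3rd person.

witnessed, negative, 3rd person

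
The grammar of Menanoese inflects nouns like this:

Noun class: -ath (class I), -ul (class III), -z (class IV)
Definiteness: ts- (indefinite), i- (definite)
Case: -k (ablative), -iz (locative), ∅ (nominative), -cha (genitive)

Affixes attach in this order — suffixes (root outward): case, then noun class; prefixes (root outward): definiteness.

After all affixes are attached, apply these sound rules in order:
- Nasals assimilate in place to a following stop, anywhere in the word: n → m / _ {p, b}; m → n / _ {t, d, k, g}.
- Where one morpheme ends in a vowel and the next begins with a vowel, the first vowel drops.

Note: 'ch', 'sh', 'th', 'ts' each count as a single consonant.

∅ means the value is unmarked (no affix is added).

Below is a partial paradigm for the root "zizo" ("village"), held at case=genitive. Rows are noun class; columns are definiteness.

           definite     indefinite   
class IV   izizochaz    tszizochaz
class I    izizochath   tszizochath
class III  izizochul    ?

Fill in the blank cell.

tszizochul

Attach case genitive -cha → zizocha.
Attach definiteness indefinite ts- → tszizocha.
Attach noun class class III -ul → tszizochaul.
Nasal assimilation: no change.
Apply vowel deletion: tszizochaul → tszizochul.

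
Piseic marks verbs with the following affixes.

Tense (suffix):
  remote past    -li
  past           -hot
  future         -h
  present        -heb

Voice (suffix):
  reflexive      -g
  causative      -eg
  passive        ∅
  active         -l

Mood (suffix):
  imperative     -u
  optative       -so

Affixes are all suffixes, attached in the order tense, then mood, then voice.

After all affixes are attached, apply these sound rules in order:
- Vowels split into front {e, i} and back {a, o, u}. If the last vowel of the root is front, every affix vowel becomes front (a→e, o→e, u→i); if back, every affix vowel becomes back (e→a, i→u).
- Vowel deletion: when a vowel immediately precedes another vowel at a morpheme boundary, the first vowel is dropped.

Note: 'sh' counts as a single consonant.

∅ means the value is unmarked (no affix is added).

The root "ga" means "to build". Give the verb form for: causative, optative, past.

Attach tense past -hot → gahot.
Attach mood optative -so → gahotso.
Attach voice causative -eg → gahotsoeg.
Apply vowel harmony: gahotsoeg → gahotsoag.
Apply vowel deletion: gahotsoag → gahotsag.

gahotsag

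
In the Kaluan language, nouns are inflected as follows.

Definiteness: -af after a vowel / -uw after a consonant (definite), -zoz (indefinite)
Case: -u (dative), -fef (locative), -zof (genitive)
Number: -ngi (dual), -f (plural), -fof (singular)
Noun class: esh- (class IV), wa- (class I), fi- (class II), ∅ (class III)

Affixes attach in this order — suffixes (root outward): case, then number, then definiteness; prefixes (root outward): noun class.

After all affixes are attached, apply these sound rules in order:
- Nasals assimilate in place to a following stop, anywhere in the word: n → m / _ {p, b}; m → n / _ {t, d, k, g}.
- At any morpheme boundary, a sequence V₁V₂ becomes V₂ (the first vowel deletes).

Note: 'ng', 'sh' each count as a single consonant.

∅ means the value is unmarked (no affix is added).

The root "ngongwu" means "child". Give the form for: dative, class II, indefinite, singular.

Attach case dative -u → ngongwuu.
Attach number singular -fof → ngongwuufof.
Attach definiteness indefinite -zoz → ngongwuufofzoz.
Attach noun class class II fi- → fingongwuufofzoz.
Nasal assimilation: no change.
Apply vowel deletion: fingongwuufofzoz → fingongwufofzoz.

fingongwufofzoz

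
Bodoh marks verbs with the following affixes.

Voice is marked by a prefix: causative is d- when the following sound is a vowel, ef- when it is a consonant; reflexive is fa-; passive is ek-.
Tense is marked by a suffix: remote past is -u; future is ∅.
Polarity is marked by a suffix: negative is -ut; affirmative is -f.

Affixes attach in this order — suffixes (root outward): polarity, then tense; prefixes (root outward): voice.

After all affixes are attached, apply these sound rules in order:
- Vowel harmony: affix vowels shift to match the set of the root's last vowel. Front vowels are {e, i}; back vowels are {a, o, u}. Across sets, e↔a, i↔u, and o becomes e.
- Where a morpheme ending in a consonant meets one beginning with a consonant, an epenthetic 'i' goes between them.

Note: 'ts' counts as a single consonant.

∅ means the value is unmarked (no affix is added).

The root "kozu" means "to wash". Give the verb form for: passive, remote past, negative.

Attach polarity negative -ut → kozuut.
Attach voice passive ek- → ekkozuut.
Attach tense remote past -u → ekkozuutu.
Apply vowel harmony: ekkozuutu → akkozuutu.
Apply epenthesis: akkozuutu → akikozuutu.

akikozuutu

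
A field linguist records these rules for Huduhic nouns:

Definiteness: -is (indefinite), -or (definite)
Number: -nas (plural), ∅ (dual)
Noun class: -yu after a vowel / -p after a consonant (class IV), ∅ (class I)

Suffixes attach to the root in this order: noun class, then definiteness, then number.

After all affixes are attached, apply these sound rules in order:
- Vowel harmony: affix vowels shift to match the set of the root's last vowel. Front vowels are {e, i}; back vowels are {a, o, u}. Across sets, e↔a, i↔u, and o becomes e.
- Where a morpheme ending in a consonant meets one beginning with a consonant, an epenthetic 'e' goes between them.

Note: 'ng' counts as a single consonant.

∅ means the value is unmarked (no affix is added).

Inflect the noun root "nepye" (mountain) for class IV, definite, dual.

Attach noun class class IV -yu (after vowel 'e') → nepyeyu.
Attach definiteness definite -or → nepyeyuor.
number = dual: zero marking, form stays nepyeyuor.
Apply vowel harmony: nepyeyuor → nepyeyier.
Epenthesis: no change.

nepyeyier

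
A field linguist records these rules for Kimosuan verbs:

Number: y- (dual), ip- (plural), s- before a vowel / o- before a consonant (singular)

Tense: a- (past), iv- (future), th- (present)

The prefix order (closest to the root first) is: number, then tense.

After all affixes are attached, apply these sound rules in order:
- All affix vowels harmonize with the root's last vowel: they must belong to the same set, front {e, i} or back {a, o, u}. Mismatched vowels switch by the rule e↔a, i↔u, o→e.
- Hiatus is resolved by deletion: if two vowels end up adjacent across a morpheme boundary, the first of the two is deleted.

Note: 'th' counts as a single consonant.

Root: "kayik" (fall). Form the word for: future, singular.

ivekayik

Attach number singular o- (before consonant 'k') → okayik.
Attach tense future iv- → ivokayik.
Apply vowel harmony: ivokayik → ivekayik.
Vowel deletion: no change.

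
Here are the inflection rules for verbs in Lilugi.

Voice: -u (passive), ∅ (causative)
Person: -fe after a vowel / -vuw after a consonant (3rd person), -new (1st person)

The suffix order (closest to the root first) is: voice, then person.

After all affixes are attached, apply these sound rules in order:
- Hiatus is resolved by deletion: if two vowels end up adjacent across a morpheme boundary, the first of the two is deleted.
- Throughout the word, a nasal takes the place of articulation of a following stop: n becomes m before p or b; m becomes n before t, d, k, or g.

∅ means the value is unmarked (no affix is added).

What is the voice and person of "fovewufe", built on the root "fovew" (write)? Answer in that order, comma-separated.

passive, 3rd person

Segment: fovew-u-fe.
voice: -u → passive.
person: -fe/vuw → 3rd person.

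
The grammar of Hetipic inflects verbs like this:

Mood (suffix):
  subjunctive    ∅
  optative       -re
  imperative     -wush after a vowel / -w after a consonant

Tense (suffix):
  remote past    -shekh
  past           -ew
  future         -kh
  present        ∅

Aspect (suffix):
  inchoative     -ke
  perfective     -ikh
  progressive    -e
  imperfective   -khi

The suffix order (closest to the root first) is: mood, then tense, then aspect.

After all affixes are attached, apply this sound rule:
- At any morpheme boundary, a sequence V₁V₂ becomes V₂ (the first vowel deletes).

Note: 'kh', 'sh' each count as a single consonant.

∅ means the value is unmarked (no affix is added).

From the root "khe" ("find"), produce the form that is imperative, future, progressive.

Attach mood imperative -wush (after vowel 'e') → khewush.
Attach tense future -kh → khewushkh.
Attach aspect progressive -e → khewushkhe.
Vowel deletion: no change.

khewushkhe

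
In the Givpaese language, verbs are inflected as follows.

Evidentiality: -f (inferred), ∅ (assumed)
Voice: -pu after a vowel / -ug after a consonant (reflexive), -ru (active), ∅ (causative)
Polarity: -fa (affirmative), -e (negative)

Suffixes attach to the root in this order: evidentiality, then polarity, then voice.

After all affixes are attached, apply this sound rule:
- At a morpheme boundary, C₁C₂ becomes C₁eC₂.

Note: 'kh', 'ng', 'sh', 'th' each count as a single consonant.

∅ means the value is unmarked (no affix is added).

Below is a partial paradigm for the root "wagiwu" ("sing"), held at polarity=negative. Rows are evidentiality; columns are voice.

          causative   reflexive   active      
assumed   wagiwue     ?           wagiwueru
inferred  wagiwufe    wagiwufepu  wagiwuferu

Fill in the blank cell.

evidentiality = assumed: zero marking, form stays wagiwu.
Attach polarity negative -e → wagiwue.
Attach voice reflexive -pu (after vowel 'e') → wagiwuepu.
Epenthesis: no change.

wagiwuepu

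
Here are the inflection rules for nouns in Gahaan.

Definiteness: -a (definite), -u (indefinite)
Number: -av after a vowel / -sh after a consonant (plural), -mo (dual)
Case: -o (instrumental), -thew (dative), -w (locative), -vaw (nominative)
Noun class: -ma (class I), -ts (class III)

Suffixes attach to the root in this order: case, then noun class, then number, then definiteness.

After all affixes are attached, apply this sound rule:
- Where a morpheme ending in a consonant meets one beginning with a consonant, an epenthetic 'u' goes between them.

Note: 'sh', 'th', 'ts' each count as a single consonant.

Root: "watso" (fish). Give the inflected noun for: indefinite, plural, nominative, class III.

Attach case nominative -vaw → watsovaw.
Attach noun class class III -ts → watsovawts.
Attach number plural -sh (after consonant 'ts') → watsovawtssh.
Attach definiteness indefinite -u → watsovawtsshu.
Apply epenthesis: watsovawtsshu → watsovawutsushu.

watsovawutsushu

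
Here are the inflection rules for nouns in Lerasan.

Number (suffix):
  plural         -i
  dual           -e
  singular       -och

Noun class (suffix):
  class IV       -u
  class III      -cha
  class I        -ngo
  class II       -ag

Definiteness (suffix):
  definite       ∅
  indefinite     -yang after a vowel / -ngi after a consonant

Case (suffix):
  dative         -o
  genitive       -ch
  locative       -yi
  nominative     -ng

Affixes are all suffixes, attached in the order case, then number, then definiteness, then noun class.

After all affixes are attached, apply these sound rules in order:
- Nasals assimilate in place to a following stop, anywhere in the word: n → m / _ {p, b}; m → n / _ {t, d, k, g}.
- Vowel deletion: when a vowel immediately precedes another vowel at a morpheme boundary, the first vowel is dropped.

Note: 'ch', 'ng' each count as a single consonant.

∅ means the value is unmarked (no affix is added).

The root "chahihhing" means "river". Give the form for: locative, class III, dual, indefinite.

chahihhingyeyangcha

Attach case locative -yi → chahihhingyi.
Attach number dual -e → chahihhingyie.
Attach definiteness indefinite -yang (after vowel 'e') → chahihhingyieyang.
Attach noun class class III -cha → chahihhingyieyangcha.
Nasal assimilation: no change.
Apply vowel deletion: chahihhingyieyangcha → chahihhingyeyangcha.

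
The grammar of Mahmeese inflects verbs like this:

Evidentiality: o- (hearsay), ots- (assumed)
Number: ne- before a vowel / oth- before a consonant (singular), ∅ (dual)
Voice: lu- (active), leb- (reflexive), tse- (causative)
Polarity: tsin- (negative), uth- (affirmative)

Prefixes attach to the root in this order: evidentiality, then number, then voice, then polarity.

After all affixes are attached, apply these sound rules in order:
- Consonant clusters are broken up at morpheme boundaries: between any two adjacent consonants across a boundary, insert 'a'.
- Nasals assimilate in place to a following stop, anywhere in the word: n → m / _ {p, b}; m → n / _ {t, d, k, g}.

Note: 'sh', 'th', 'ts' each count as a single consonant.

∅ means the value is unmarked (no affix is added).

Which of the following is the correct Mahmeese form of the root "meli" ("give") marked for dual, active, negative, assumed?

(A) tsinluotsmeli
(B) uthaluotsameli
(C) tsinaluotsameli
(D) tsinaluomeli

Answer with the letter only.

Attach evidentiality assumed ots- → otsmeli.
number = dual: zero marking, form stays otsmeli.
Attach voice active lu- → luotsmeli.
Attach polarity negative tsin- → tsinluotsmeli.
Apply epenthesis: tsinluotsmeli → tsinaluotsameli.
Nasal assimilation: no change.
So the correct form is tsinaluotsameli, option (C).
(A) tsinluotsmeli is wrong: it fails to apply the sound rule(s).
(D) tsinaluomeli is wrong: it uses hearsay instead of assumed for evidentiality.
(B) uthaluotsameli is wrong: it uses affirmative instead of negative for polarity.

C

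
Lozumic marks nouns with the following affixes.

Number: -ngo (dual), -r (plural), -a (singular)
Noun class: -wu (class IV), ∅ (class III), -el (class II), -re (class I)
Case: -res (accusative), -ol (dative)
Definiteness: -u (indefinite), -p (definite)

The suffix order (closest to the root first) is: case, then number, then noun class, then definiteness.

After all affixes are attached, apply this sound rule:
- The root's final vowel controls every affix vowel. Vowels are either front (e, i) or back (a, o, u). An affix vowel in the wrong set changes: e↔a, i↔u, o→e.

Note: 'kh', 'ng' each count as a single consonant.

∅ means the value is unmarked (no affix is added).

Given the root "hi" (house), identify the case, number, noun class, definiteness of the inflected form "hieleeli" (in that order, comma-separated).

dative, singular, class II, indefinite

Segment: hi-ol-a-el-u.
case: -ol → dative.
number: -a → singular.
noun class: -el → class II.
definiteness: -u → indefinite.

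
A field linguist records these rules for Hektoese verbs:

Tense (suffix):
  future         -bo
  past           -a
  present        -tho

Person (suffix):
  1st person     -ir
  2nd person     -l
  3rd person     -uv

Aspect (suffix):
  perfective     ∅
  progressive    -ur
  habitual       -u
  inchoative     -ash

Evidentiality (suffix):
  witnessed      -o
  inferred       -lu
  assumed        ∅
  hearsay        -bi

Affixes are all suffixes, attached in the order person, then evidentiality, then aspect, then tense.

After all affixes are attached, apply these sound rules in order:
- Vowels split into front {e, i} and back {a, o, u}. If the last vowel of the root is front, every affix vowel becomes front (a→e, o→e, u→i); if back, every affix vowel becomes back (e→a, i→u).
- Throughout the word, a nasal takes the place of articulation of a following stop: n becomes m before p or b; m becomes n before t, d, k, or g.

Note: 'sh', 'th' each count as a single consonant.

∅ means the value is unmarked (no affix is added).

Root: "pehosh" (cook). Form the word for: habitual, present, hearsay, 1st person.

Attach person 1st person -ir → pehoshir.
Attach evidentiality hearsay -bi → pehoshirbi.
Attach aspect habitual -u → pehoshirbiu.
Attach tense present -tho → pehoshirbiutho.
Apply vowel harmony: pehoshirbiutho → pehoshurbuutho.
Nasal assimilation: no change.

pehoshurbuutho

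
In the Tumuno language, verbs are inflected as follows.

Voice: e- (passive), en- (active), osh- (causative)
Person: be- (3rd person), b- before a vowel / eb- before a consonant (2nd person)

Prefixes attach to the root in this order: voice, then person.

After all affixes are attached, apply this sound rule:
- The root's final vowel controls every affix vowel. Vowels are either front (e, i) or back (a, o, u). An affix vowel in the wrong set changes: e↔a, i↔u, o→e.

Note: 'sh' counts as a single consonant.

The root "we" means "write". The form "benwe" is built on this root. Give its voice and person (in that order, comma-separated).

active, 2nd person

Segment: b-en-we.
voice: en- → active.
person: b/eb- → 2nd person.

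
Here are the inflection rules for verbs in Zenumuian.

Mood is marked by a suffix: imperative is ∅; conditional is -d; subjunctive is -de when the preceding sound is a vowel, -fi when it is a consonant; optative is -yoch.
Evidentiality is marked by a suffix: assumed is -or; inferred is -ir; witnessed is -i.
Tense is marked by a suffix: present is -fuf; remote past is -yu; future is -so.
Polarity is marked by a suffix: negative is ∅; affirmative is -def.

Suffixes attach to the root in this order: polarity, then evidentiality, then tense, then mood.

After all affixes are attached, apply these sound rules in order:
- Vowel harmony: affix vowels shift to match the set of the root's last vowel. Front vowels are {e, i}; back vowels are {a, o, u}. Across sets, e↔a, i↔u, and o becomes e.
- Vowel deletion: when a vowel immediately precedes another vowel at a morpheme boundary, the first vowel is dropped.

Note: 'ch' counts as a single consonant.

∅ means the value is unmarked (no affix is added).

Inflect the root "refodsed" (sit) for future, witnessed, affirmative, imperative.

refodseddefise

Attach polarity affirmative -def → refodseddef.
Attach evidentiality witnessed -i → refodseddefi.
Attach tense future -so → refodseddefiso.
mood = imperative: zero marking, form stays refodseddefiso.
Apply vowel harmony: refodseddefiso → refodseddefise.
Vowel deletion: no change.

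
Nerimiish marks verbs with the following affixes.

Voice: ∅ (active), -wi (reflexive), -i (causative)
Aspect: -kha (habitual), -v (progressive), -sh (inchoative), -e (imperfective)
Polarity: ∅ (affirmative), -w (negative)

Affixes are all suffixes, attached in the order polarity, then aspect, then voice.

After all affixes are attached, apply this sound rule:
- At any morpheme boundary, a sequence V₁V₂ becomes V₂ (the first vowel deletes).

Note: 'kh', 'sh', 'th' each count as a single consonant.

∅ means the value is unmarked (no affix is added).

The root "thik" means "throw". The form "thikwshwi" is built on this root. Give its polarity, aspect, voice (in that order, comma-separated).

negative, inchoative, reflexive

Segment: thik-w-sh-wi.
polarity: -w → negative.
aspect: -sh → inchoative.
voice: -wi → reflexive.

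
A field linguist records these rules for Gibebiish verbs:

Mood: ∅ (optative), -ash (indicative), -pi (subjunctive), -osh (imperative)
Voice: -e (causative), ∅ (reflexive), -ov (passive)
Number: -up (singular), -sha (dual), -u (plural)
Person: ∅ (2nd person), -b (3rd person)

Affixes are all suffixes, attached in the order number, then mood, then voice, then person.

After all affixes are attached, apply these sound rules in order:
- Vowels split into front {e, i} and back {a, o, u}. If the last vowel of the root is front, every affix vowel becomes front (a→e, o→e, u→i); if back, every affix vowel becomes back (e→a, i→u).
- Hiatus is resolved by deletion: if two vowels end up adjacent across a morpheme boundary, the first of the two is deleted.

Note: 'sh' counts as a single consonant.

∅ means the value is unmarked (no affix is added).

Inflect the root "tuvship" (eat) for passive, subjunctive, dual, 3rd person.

tuvshipshepevb

Attach number dual -sha → tuvshipsha.
Attach mood subjunctive -pi → tuvshipshapi.
Attach voice passive -ov → tuvshipshapiov.
Attach person 3rd person -b → tuvshipshapiovb.
Apply vowel harmony: tuvshipshapiovb → tuvshipshepievb.
Apply vowel deletion: tuvshipshepievb → tuvshipshepevb.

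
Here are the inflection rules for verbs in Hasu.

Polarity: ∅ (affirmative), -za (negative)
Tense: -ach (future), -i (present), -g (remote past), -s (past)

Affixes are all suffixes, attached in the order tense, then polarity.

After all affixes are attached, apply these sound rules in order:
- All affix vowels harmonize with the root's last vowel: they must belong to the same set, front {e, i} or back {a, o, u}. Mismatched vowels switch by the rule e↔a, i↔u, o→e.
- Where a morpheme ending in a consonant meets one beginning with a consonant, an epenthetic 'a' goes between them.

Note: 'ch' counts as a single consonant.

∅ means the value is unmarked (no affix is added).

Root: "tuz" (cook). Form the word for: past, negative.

tuzasaza

Attach tense past -s → tuzs.
Attach polarity negative -za → tuzsza.
Vowel harmony: no change.
Apply epenthesis: tuzsza → tuzasaza.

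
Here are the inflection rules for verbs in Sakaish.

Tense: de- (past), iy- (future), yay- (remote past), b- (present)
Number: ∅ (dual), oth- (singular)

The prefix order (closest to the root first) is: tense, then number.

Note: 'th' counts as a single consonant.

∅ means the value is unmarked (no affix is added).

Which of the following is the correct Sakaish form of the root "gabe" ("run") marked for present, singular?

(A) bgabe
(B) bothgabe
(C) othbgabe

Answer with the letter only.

Attach tense present b- → bgabe.
Attach number singular oth- → othbgabe.
So the correct form is othbgabe, option (C).
(B) bothgabe is wrong: it has the affixes in the wrong order.
(A) bgabe is wrong: it uses dual instead of singular for number.

C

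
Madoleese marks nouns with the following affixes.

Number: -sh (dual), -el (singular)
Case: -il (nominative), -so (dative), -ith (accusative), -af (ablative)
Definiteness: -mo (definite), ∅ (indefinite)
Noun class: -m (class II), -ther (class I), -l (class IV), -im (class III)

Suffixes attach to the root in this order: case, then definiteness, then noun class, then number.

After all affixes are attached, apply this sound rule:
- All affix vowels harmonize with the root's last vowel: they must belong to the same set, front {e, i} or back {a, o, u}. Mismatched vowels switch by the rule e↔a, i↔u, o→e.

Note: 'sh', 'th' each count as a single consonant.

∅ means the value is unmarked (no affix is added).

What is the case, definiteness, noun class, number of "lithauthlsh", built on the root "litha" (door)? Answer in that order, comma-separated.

accusative, indefinite, class IV, dual

Segment: litha-ith-l-sh.
case: -ith → accusative.
definiteness: ∅ → indefinite.
noun class: -l → class IV.
number: -sh → dual.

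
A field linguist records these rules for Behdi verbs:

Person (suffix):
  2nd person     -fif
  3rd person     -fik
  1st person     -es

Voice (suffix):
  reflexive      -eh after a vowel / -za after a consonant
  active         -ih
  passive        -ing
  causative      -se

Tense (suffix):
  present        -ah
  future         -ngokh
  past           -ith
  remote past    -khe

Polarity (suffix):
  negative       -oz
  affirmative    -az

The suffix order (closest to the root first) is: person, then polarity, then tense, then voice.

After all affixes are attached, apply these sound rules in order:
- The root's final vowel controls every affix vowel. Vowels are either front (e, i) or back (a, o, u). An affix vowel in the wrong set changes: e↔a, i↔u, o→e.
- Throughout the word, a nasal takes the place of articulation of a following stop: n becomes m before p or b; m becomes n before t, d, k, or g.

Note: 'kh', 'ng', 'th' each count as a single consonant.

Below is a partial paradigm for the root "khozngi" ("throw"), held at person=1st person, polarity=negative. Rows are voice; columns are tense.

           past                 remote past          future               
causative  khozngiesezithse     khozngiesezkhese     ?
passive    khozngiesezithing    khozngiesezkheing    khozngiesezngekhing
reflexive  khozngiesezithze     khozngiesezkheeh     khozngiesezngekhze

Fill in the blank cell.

khozngiesezngekhse

Attach person 1st person -es → khozngies.
Attach polarity negative -oz → khozngiesoz.
Attach tense future -ngokh → khozngiesozngokh.
Attach voice causative -se → khozngiesozngokhse.
Apply vowel harmony: khozngiesozngokhse → khozngiesezngekhse.
Nasal assimilation: no change.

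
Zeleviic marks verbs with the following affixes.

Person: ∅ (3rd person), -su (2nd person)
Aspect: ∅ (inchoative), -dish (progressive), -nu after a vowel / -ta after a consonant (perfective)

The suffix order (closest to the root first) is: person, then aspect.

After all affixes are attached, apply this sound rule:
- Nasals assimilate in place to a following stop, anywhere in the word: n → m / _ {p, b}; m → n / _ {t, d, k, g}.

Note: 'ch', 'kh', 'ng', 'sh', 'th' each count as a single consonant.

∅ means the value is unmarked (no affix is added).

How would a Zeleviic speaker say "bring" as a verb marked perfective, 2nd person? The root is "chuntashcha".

chuntashchasunu

Attach person 2nd person -su → chuntashchasu.
Attach aspect perfective -nu (after vowel 'u') → chuntashchasunu.
Nasal assimilation: no change.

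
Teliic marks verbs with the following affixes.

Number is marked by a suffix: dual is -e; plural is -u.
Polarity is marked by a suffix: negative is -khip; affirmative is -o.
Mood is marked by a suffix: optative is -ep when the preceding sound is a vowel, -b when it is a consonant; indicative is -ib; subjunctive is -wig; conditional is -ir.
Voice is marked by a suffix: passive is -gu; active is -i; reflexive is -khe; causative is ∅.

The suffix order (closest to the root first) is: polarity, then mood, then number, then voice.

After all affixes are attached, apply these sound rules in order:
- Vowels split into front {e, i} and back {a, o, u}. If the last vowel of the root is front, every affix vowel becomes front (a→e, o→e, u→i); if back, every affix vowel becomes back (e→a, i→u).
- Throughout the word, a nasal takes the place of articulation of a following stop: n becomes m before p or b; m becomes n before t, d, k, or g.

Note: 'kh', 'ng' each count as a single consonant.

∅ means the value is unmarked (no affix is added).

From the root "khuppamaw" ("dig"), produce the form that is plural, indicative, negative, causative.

khuppamawkhupubu

Attach polarity negative -khip → khuppamawkhip.
Attach mood indicative -ib → khuppamawkhipib.
Attach number plural -u → khuppamawkhipibu.
voice = causative: zero marking, form stays khuppamawkhipibu.
Apply vowel harmony: khuppamawkhipibu → khuppamawkhupubu.
Nasal assimilation: no change.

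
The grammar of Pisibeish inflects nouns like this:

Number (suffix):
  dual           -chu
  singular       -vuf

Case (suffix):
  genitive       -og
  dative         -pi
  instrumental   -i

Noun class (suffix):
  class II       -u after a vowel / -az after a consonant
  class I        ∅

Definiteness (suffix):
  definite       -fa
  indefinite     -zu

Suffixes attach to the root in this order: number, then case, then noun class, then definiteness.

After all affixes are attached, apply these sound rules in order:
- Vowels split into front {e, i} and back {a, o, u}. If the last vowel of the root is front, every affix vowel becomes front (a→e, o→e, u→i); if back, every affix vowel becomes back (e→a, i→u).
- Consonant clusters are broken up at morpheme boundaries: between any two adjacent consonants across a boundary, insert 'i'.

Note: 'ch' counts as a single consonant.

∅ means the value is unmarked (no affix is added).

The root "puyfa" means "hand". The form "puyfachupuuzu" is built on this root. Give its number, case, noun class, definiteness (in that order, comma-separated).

dual, dative, class II, indefinite

Segment: puyfa-chu-pi-u-zu.
number: -chu → dual.
case: -pi → dative.
noun class: -u/az → class II.
definiteness: -zu → indefinite.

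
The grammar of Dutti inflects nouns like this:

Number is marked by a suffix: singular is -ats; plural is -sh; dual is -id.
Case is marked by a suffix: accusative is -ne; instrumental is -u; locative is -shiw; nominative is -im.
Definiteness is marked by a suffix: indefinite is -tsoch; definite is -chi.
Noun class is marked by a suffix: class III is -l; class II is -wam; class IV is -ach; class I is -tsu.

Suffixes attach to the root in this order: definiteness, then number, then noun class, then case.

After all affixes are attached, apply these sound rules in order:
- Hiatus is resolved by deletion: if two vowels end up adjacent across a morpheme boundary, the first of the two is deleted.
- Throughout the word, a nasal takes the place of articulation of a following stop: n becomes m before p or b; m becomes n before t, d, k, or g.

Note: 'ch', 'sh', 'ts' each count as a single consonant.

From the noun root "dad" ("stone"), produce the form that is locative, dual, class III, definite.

Attach definiteness definite -chi → dadchi.
Attach number dual -id → dadchiid.
Attach noun class class III -l → dadchiidl.
Attach case locative -shiw → dadchiidlshiw.
Apply vowel deletion: dadchiidlshiw → dadchidlshiw.
Nasal assimilation: no change.

dadchidlshiw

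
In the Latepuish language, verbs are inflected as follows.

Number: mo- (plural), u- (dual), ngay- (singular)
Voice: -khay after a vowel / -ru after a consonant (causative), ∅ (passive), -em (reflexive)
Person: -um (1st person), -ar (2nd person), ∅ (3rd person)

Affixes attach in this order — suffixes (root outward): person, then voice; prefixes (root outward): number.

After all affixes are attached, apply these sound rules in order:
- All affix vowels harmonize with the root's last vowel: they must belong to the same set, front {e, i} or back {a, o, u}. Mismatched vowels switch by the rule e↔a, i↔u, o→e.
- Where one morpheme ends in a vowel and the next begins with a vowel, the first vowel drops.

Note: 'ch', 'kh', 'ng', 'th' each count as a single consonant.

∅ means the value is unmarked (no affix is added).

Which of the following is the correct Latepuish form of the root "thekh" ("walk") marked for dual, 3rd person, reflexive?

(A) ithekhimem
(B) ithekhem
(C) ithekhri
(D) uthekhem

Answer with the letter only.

Attach number dual u- → uthekh.
person = 3rd person: zero marking, form stays uthekh.
Attach voice reflexive -em → uthekhem.
Apply vowel harmony: uthekhem → ithekhem.
Vowel deletion: no change.
So the correct form is ithekhem, option (B).
(D) uthekhem is wrong: it fails to apply the sound rule(s).
(A) ithekhimem is wrong: it uses 1st person instead of 3rd person for person.
(C) ithekhri is wrong: it uses causative instead of reflexive for voice.

B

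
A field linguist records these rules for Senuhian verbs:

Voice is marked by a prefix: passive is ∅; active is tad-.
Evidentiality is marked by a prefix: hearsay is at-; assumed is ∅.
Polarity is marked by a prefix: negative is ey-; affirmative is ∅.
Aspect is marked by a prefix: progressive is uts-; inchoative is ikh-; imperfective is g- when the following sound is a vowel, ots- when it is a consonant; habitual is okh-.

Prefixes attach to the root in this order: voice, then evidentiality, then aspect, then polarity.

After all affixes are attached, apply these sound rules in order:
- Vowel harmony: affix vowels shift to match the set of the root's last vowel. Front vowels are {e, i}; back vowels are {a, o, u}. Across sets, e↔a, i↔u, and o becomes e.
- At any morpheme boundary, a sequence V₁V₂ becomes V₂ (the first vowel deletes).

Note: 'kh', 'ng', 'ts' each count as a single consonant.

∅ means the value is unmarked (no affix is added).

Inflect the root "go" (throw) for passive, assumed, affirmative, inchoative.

ukhgo

voice = passive: zero marking, form stays go.
evidentiality = assumed: zero marking, form stays go.
Attach aspect inchoative ikh- → ikhgo.
polarity = affirmative: zero marking, form stays ikhgo.
Apply vowel harmony: ikhgo → ukhgo.
Vowel deletion: no change.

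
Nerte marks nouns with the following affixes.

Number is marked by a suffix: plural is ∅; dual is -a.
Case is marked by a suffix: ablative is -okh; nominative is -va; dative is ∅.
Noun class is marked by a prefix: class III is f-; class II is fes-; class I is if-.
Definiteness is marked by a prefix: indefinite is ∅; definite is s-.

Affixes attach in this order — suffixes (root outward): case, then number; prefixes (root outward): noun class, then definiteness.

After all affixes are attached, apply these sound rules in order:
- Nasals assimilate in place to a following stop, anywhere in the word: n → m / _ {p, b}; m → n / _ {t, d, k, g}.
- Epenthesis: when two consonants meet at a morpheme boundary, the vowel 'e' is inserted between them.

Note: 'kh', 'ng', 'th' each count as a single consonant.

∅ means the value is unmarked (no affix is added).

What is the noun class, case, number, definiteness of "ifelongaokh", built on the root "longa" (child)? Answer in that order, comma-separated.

Segment: if-longa-okh.
noun class: if- → class I.
case: -okh → ablative.
number: ∅ → plural.
definiteness: ∅ → indefinite.

class I, ablative, plural, indefinite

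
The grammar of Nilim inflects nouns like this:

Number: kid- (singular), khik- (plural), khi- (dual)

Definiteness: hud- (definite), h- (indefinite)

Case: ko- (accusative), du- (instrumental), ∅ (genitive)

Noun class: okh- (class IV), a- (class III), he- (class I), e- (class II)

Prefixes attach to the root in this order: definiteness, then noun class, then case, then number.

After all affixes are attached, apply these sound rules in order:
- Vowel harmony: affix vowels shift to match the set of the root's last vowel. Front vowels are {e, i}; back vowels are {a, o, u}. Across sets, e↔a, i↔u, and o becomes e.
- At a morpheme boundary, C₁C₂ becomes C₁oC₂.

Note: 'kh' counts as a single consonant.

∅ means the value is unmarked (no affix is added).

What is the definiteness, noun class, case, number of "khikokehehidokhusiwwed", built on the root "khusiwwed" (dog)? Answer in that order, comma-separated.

Segment: khik-ko-he-hud-khusiwwed.
definiteness: hud- → definite.
noun class: he- → class I.
case: ko- → accusative.
number: khik- → plural.

definite, class I, accusative, plural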